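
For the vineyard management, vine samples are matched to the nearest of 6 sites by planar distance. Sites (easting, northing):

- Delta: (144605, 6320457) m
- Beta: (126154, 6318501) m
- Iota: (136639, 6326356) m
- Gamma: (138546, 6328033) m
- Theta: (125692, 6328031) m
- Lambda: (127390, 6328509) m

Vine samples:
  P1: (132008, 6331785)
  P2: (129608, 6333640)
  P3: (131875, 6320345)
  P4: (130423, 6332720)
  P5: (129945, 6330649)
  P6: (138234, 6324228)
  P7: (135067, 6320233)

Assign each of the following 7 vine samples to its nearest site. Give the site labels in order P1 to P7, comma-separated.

Lambda, Lambda, Beta, Lambda, Lambda, Iota, Iota

P1 → Lambda (d²=32058100.00)
P2 → Lambda (d²=31246685.00)
P3 → Beta (d²=36130177.00)
P4 → Lambda (d²=26931610.00)
P5 → Lambda (d²=11107625.00)
P6 → Iota (d²=7072409.00)
P7 → Iota (d²=39962313.00)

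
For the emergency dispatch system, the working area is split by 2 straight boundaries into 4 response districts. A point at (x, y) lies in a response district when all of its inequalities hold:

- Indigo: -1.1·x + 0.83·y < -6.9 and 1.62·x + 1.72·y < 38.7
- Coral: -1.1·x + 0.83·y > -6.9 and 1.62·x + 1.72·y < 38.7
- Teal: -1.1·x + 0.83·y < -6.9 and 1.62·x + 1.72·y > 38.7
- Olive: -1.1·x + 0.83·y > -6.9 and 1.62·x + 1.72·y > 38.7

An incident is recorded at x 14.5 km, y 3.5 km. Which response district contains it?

Indigo

-1.1·14.5 + 0.83·3.5 = -13.045, which is < -6.9
1.62·14.5 + 1.72·3.5 = 29.510, which is < 38.7
This sign pattern matches Indigo.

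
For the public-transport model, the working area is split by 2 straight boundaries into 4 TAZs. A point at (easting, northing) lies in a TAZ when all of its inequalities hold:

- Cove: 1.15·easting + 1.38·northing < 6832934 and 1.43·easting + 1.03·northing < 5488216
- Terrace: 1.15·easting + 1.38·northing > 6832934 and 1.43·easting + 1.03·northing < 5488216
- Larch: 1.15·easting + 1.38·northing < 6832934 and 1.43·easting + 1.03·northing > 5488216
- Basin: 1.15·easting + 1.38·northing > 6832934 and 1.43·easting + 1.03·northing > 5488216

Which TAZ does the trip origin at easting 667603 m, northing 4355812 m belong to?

Cove

1.15·667603 + 1.38·4355812 = 6778764.010, which is < 6832934
1.43·667603 + 1.03·4355812 = 5441158.650, which is < 5488216
This sign pattern matches Cove.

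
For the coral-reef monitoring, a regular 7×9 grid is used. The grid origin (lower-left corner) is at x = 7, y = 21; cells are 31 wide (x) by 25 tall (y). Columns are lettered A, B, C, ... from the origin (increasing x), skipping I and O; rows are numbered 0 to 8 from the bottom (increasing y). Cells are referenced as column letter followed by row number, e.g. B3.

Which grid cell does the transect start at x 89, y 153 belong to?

C5

Column index: ⌊(89 − 7) / 31⌋ = ⌊2.645⌋ = 2 → column C
Row offset from origin: ⌊(153 − 21) / 25⌋ = ⌊5.280⌋ = 5 → row 5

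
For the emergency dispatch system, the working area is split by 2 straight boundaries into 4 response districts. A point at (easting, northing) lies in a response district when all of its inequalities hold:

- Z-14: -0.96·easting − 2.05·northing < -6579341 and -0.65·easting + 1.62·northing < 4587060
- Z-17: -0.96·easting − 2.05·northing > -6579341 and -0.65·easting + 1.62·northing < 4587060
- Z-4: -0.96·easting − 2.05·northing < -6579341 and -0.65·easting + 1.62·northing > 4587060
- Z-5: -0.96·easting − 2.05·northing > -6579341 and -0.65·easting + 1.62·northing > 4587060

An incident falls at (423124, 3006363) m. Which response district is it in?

Z-5

-0.96·423124 − 2.05·3006363 = -6569243.190, which is > -6579341
-0.65·423124 + 1.62·3006363 = 4595277.460, which is > 4587060
This sign pattern matches Z-5.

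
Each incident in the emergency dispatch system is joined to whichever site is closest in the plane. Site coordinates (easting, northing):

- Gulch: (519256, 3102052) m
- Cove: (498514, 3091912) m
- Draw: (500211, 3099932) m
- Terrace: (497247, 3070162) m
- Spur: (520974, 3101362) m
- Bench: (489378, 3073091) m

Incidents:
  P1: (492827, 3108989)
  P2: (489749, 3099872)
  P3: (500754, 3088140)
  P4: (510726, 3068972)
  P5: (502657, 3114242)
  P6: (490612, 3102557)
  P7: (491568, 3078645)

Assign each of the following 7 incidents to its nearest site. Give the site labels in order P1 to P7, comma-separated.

P1 → Draw (d²=136552705.00)
P2 → Draw (d²=109457044.00)
P3 → Cove (d²=19245584.00)
P4 → Terrace (d²=183099541.00)
P5 → Draw (d²=210759016.00)
P6 → Draw (d²=99031426.00)
P7 → Bench (d²=35643016.00)

Draw, Draw, Cove, Terrace, Draw, Draw, Bench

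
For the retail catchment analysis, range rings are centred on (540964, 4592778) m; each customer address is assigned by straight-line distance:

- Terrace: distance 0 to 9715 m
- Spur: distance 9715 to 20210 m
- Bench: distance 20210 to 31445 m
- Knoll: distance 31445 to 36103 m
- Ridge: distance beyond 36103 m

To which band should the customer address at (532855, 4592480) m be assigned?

Terrace

Distance = √((532855−540964)² + (4592480−4592778)²) = √(65755881.000 + 88804.000) = 8114.474 m.
0 ≤ 8114.474 < 9715 → Terrace.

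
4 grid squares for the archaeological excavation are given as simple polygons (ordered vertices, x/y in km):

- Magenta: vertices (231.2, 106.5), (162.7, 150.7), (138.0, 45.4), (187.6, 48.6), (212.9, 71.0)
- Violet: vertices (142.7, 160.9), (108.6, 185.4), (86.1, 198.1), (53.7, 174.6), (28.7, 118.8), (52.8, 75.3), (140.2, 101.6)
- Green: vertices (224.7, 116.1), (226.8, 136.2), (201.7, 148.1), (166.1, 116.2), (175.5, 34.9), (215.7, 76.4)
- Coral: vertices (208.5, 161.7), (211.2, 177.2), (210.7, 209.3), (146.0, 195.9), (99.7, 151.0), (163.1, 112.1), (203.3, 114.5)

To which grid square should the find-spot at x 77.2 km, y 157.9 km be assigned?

Cast a ray rightward from (77.2, 157.9). For each polygon, the edges (by vertex number in listed order) whose endpoints lie on opposite sides of y = 157.9, where each meets that height, and whether that is right or left of the point:
Magenta: no edge straddles that height → 0 crossings.
Violet: 4–5 at x≈46.22 (left), 7–1 at x≈142.57 (right) → 1 crossing.
Green: no edge straddles that height → 0 crossings.
Coral: 4–5 at x≈106.82 (right), 7–1 at x≈208.08 (right) → 2 crossings.
Only Violet has an odd count, so the point is inside Violet.

Violet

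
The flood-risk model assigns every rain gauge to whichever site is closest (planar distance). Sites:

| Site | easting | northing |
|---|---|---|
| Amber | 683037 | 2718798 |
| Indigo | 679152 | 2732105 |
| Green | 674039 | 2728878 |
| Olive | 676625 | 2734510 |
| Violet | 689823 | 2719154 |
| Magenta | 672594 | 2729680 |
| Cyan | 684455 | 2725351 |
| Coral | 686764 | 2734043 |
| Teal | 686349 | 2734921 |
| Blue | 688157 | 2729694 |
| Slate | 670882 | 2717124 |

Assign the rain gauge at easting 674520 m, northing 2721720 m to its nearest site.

Slate

Squared distances to each site:
Amber: 81077373.000; Indigo: 129303649.000; Green: 51468325.000; Olive: 168015125.000; Violet: 240766165.000; Magenta: 67071076.000; Cyan: 111888386.000; Coral: 301771865.000; Teal: 314191642.000; Blue: 249552445.000; Slate: 34358260.000.
Minimum at Slate.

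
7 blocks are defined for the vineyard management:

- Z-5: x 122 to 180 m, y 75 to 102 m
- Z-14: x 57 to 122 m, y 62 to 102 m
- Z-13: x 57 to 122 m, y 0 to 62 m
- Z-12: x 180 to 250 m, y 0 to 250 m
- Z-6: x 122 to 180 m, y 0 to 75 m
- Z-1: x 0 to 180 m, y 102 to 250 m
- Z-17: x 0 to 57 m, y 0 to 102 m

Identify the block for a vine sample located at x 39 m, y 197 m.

Z-1

The point has x = 39 and y = 197.
Only Z-1 satisfies 0 ≤ x ≤ 180 and 102 ≤ y ≤ 250.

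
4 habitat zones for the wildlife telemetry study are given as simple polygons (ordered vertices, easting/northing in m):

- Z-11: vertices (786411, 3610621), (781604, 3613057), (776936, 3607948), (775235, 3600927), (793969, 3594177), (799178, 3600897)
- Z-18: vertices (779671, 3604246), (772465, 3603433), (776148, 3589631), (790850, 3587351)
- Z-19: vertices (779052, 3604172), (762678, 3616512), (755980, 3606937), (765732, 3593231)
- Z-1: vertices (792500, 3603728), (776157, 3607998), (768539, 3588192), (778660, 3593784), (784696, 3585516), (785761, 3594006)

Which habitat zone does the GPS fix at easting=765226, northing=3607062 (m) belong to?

Z-19

Cast a ray rightward from (765226, 3607062). For each polygon, the edges (by vertex number in listed order) whose endpoints lie on opposite sides of northing = 3607062, where each meets that height, and whether that is right or left of the point:
Z-11: 3–4 at easting≈776721.3 (right), 6–1 at easting≈791083.7 (right) → 2 crossings.
Z-18: no edge straddles that height → 0 crossings.
Z-19: 1–2 at easting≈775217.2 (right), 2–3 at easting≈756067.4 (left) → 1 crossing.
Z-1: 1–2 at easting≈779739.4 (right), 2–3 at easting≈775797.0 (right) → 2 crossings.
Only Z-19 has an odd count, so the point is inside Z-19.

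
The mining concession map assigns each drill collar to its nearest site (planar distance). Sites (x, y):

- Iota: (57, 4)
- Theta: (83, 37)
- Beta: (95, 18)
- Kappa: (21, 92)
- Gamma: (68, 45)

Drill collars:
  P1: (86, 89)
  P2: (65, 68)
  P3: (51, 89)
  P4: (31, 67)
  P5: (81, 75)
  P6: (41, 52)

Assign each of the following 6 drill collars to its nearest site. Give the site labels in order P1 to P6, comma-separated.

Gamma, Gamma, Kappa, Kappa, Gamma, Gamma

P1 → Gamma (d²=2260.00)
P2 → Gamma (d²=538.00)
P3 → Kappa (d²=909.00)
P4 → Kappa (d²=725.00)
P5 → Gamma (d²=1069.00)
P6 → Gamma (d²=778.00)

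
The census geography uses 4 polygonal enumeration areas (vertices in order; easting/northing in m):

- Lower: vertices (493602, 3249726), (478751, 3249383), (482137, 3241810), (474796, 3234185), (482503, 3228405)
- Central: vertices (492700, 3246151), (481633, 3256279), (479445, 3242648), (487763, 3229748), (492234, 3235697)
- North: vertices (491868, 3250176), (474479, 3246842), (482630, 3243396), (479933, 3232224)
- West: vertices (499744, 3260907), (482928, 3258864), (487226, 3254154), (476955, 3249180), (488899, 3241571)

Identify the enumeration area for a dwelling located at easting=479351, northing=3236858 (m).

Lower

Cast a ray rightward from (479351, 3236858). For each polygon, the edges (by vertex number in listed order) whose endpoints lie on opposite sides of northing = 3236858, where each meets that height, and whether that is right or left of the point:
Lower: 3–4 at easting≈477369.4 (left), 5–1 at easting≈486903.3 (right) → 1 crossing.
Central: 3–4 at easting≈483178.4 (right), 5–1 at easting≈492285.8 (right) → 2 crossings.
North: 3–4 at easting≈481051.7 (right), 4–1 at easting≈483013.8 (right) → 2 crossings.
West: no edge straddles that height → 0 crossings.
Only Lower has an odd count, so the point is inside Lower.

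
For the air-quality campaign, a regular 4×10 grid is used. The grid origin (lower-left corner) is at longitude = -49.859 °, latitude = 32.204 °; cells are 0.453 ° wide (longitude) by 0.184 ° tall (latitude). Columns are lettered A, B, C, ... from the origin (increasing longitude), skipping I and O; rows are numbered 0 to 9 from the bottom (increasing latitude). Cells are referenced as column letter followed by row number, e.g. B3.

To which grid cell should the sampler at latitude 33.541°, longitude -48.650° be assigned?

C7

Column index: ⌊(-48.650 − -49.859) / 0.453⌋ = ⌊2.669⌋ = 2 → column C
Row offset from origin: ⌊(33.541 − 32.204) / 0.184⌋ = ⌊7.266⌋ = 7 → row 7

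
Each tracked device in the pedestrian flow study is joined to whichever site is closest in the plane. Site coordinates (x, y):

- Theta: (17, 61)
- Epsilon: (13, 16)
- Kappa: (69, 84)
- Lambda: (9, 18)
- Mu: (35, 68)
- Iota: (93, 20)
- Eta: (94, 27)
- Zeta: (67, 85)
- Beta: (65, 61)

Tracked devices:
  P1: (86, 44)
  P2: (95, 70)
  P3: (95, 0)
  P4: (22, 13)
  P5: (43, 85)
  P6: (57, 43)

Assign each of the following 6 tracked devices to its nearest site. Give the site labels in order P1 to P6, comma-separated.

P1 → Eta (d²=353.00)
P2 → Kappa (d²=872.00)
P3 → Iota (d²=404.00)
P4 → Epsilon (d²=90.00)
P5 → Mu (d²=353.00)
P6 → Beta (d²=388.00)

Eta, Kappa, Iota, Epsilon, Mu, Beta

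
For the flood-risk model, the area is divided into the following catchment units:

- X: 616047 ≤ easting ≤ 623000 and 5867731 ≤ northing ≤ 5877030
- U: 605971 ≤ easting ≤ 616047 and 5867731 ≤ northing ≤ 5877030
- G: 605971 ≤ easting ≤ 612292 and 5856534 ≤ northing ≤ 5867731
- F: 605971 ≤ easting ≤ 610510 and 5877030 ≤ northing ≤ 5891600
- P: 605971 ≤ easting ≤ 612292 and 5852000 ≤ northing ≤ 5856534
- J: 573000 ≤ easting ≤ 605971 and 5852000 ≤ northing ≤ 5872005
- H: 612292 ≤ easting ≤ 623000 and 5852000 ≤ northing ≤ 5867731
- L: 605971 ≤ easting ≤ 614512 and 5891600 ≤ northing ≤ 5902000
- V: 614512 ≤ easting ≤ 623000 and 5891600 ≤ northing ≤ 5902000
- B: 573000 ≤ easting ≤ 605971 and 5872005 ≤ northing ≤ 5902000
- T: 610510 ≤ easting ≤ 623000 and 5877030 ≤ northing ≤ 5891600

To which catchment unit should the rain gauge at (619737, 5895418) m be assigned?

V

The point has easting = 619737 and northing = 5895418.
Only V satisfies 614512 ≤ easting ≤ 623000 and 5891600 ≤ northing ≤ 5902000.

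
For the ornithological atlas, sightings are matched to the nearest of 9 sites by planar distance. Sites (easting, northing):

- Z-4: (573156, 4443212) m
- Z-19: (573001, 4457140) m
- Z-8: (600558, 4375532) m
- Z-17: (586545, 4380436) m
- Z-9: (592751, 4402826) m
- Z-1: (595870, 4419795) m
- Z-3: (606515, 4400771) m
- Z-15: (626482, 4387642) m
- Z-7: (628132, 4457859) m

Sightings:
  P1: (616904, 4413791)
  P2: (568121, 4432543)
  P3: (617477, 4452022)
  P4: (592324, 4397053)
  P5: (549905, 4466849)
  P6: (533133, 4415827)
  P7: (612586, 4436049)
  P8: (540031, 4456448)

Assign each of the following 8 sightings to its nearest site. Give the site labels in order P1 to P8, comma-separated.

Z-3, Z-4, Z-7, Z-9, Z-19, Z-4, Z-1, Z-19

P1 → Z-3 (d²=277451721.00)
P2 → Z-4 (d²=139178786.00)
P3 → Z-7 (d²=147599594.00)
P4 → Z-9 (d²=33509858.00)
P5 → Z-19 (d²=627689897.00)
P6 → Z-4 (d²=2351778754.00)
P7 → Z-1 (d²=543617172.00)
P8 → Z-19 (d²=1087499764.00)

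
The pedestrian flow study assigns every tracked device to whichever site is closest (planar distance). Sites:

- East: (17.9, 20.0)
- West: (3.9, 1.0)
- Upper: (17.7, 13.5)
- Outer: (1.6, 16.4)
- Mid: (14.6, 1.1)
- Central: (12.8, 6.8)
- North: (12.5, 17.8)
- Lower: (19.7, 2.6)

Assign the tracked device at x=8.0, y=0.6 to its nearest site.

West

Squared distances to each site:
East: 474.370; West: 16.970; Upper: 260.500; Outer: 290.600; Mid: 43.810; Central: 61.480; North: 316.090; Lower: 140.890.
Minimum at West.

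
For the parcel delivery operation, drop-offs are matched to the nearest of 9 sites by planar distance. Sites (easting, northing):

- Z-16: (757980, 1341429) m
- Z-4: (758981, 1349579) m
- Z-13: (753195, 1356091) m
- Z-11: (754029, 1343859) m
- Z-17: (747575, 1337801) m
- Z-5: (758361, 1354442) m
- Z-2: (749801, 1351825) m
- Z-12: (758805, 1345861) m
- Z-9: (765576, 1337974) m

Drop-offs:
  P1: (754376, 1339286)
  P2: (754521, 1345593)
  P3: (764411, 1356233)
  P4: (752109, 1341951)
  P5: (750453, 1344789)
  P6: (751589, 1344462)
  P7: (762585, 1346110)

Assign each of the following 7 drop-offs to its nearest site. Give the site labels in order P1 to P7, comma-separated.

P1 → Z-16 (d²=17581265.00)
P2 → Z-11 (d²=3248820.00)
P3 → Z-5 (d²=39810181.00)
P4 → Z-11 (d²=7326864.00)
P5 → Z-11 (d²=13652676.00)
P6 → Z-11 (d²=6317209.00)
P7 → Z-12 (d²=14350401.00)

Z-16, Z-11, Z-5, Z-11, Z-11, Z-11, Z-12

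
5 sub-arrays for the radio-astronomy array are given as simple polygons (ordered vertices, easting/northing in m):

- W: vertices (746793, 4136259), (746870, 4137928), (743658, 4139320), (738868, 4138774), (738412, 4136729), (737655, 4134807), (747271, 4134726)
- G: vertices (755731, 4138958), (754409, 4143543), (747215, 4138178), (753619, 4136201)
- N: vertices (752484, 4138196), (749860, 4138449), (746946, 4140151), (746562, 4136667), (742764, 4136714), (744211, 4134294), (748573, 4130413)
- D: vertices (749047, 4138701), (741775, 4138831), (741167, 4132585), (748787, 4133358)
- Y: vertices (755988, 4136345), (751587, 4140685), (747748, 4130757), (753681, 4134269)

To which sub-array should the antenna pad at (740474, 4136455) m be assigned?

W

Cast a ray rightward from (740474, 4136455). For each polygon, the edges (by vertex number in listed order) whose endpoints lie on opposite sides of northing = 4136455, where each meets that height, and whether that is right or left of the point:
W: 1–2 at easting≈746802.0 (right), 5–6 at easting≈738304.1 (left) → 1 crossing.
G: 3–4 at easting≈752796.2 (right), 4–1 at easting≈753813.6 (right) → 2 crossings.
N: 5–6 at easting≈742918.9 (right), 7–1 at easting≈751609.1 (right) → 2 crossings.
D: 2–3 at easting≈741543.7 (right), 4–1 at easting≈748937.7 (right) → 2 crossings.
Y: 1–2 at easting≈755876.5 (right), 2–3 at easting≈749951.3 (right) → 2 crossings.
Only W has an odd count, so the point is inside W.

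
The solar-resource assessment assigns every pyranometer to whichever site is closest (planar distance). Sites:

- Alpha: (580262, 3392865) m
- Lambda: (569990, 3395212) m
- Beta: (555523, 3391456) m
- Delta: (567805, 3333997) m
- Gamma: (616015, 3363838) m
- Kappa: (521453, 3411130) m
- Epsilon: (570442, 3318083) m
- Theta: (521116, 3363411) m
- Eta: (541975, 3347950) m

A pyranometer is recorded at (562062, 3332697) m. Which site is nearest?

Squared distances to each site:
Alpha: 3951428224.000; Lambda: 3970978409.000; Beta: 3495378602.000; Delta: 34672049.000; Gamma: 3880688090.000; Kappa: 7800826370.000; Epsilon: 283793396.000; Theta: 2619924712.000; Eta: 636141578.000.
Minimum at Delta.

Delta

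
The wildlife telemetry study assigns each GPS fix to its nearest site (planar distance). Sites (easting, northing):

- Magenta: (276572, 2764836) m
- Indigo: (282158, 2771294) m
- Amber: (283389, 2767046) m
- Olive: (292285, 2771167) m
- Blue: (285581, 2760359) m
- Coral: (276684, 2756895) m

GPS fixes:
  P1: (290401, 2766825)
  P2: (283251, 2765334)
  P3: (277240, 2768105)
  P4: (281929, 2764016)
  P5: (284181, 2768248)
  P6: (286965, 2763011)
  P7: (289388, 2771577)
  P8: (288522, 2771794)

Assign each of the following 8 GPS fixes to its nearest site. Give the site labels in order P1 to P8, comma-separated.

Olive, Amber, Magenta, Amber, Amber, Blue, Olive, Olive

P1 → Olive (d²=22402420.00)
P2 → Amber (d²=2949988.00)
P3 → Magenta (d²=11132585.00)
P4 → Amber (d²=11312500.00)
P5 → Amber (d²=2072068.00)
P6 → Blue (d²=8948560.00)
P7 → Olive (d²=8560709.00)
P8 → Olive (d²=14553298.00)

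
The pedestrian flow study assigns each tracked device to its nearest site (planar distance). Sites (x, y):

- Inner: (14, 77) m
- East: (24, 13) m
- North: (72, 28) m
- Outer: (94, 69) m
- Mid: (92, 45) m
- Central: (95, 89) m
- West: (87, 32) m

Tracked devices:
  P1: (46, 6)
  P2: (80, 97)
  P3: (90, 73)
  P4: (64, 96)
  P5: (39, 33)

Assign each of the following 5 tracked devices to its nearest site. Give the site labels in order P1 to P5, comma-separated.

East, Central, Outer, Central, East

P1 → East (d²=533.00)
P2 → Central (d²=289.00)
P3 → Outer (d²=32.00)
P4 → Central (d²=1010.00)
P5 → East (d²=625.00)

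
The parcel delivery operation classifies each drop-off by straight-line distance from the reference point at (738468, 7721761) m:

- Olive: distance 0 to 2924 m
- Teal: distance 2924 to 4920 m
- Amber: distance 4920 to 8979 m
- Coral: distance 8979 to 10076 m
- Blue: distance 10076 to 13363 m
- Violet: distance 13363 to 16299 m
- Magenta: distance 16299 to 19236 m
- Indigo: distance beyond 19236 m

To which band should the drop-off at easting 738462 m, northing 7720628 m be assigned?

Distance = √((738462−738468)² + (7720628−7721761)²) = √(36.000 + 1283689.000) = 1133.016 m.
0 ≤ 1133.016 < 2924 → Olive.

Olive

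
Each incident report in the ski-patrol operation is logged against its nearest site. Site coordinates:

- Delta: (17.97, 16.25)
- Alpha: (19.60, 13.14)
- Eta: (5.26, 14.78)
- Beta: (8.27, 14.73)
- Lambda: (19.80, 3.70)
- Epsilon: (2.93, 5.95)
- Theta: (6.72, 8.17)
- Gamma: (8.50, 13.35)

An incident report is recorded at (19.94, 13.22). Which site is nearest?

Alpha

Squared distances to each site:
Delta: 13.062; Alpha: 0.122; Eta: 217.936; Beta: 138.469; Lambda: 90.650; Epsilon: 342.193; Theta: 200.271; Gamma: 130.891.
Minimum at Alpha.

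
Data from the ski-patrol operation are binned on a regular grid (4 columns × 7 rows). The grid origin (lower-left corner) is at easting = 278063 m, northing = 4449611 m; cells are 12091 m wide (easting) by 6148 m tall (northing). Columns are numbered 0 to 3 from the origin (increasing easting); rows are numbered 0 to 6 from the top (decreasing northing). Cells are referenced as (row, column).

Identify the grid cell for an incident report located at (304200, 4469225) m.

(3, 2)

Column index: ⌊(304200 − 278063) / 12091⌋ = ⌊2.162⌋ = 2
Row offset from origin: ⌊(4469225 − 4449611) / 6148⌋ = ⌊3.190⌋ = 3 → row 3 (counted from top)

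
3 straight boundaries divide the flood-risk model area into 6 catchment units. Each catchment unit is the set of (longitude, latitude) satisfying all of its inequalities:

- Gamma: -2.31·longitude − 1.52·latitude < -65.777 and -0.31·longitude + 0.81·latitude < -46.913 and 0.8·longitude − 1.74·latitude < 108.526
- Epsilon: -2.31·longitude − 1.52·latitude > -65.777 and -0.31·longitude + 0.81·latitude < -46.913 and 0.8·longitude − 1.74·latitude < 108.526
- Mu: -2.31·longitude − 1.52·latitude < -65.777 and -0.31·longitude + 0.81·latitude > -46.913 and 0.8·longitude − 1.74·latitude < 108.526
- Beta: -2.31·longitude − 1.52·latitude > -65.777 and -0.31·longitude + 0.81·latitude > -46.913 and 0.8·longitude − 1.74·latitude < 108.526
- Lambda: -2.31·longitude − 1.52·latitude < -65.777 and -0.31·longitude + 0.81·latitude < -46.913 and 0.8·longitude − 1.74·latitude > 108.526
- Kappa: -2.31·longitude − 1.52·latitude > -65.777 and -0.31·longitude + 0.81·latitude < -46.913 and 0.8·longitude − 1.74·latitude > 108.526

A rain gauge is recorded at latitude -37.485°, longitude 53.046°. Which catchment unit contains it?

Beta

-2.31·53.046 − 1.52·-37.485 = -65.559, which is > -65.777
-0.31·53.046 + 0.81·-37.485 = -46.807, which is > -46.913
0.8·53.046 − 1.74·-37.485 = 107.661, which is < 108.526
This sign pattern matches Beta.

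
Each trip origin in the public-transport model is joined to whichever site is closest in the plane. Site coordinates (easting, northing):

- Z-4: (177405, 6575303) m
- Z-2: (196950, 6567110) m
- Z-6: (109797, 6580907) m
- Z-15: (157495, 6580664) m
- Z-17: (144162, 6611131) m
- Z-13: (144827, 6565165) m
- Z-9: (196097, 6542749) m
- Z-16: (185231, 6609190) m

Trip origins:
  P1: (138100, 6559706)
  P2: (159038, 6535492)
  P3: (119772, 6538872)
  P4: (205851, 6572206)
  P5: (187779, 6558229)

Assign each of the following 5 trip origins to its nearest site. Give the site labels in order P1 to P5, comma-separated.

Z-13, Z-13, Z-13, Z-2, Z-2

P1 → Z-13 (d²=75053210.00)
P2 → Z-13 (d²=1082439450.00)
P3 → Z-13 (d²=1319074874.00)
P4 → Z-2 (d²=105197017.00)
P5 → Z-2 (d²=162979402.00)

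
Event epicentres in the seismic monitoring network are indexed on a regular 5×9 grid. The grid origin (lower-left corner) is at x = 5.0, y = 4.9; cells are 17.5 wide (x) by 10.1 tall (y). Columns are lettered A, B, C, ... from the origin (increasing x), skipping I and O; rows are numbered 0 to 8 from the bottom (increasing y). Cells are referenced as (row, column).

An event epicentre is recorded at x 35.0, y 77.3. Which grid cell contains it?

(7, B)

Column index: ⌊(35.0 − 5.0) / 17.5⌋ = ⌊1.714⌋ = 1 → column B
Row offset from origin: ⌊(77.3 − 4.9) / 10.1⌋ = ⌊7.168⌋ = 7 → row 7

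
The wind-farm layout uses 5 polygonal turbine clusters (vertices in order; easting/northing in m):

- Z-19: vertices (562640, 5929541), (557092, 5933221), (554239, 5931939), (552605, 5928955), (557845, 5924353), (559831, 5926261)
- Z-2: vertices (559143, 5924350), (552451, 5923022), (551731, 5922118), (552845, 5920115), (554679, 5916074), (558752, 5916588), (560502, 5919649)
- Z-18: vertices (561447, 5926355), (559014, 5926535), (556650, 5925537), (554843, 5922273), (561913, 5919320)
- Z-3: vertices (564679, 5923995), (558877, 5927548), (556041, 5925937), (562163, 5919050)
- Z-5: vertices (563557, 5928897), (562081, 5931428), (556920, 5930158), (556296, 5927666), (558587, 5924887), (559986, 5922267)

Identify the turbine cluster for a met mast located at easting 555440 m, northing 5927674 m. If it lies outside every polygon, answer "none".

Z-19

Cast a ray rightward from (555440, 5927674). For each polygon, the edges (by vertex number in listed order) whose endpoints lie on opposite sides of northing = 5927674, where each meets that height, and whether that is right or left of the point:
Z-19: 4–5 at easting≈554063.6 (left), 6–1 at easting≈561041.1 (right) → 1 crossing.
Z-2: no edge straddles that height → 0 crossings.
Z-18: no edge straddles that height → 0 crossings.
Z-3: no edge straddles that height → 0 crossings.
Z-5: 3–4 at easting≈556298.0 (right), 6–1 at easting≈562898.3 (right) → 2 crossings.
Only Z-19 has an odd count, so the point is inside Z-19.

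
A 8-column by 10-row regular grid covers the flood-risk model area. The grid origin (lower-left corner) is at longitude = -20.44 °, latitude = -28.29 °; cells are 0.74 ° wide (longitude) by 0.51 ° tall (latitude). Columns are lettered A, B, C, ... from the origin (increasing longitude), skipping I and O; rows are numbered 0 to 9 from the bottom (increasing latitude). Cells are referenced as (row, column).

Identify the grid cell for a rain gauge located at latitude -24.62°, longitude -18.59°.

Column index: ⌊(-18.59 − -20.44) / 0.74⌋ = ⌊2.500⌋ = 2 → column C
Row offset from origin: ⌊(-24.62 − -28.29) / 0.51⌋ = ⌊7.196⌋ = 7 → row 7

(7, C)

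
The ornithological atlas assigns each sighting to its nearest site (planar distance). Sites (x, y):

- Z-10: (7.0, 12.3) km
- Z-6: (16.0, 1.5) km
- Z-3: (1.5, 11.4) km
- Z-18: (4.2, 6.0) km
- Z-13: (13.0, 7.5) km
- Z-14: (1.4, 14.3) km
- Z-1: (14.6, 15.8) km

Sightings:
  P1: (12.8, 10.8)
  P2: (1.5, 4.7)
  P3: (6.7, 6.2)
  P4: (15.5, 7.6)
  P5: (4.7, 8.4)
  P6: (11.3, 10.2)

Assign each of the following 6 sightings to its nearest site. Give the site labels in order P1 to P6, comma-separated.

Z-13, Z-18, Z-18, Z-13, Z-18, Z-13

P1 → Z-13 (d²=10.93)
P2 → Z-18 (d²=8.98)
P3 → Z-18 (d²=6.29)
P4 → Z-13 (d²=6.26)
P5 → Z-18 (d²=6.01)
P6 → Z-13 (d²=10.18)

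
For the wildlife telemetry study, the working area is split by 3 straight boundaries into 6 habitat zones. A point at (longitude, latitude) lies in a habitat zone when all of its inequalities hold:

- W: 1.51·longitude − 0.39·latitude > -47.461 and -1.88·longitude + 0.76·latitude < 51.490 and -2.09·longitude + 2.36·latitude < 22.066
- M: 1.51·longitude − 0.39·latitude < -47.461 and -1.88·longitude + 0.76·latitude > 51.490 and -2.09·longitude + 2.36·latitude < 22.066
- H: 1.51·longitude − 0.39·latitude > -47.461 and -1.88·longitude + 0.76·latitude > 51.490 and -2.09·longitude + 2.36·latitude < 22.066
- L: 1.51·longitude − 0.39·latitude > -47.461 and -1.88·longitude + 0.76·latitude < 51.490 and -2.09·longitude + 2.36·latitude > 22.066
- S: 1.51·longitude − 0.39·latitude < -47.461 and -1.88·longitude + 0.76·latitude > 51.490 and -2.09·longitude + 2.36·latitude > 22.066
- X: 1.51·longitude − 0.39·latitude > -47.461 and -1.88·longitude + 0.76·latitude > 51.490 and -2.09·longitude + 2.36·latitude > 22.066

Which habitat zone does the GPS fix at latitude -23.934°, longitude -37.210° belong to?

H

1.51·-37.210 − 0.39·-23.934 = -46.853, which is > -47.461
-1.88·-37.210 + 0.76·-23.934 = 51.765, which is > 51.490
-2.09·-37.210 + 2.36·-23.934 = 21.285, which is < 22.066
This sign pattern matches H.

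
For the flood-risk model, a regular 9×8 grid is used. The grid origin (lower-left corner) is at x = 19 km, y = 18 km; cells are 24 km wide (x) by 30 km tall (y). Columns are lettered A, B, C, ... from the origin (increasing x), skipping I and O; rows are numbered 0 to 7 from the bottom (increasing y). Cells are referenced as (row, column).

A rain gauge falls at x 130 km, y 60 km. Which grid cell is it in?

(1, E)

Column index: ⌊(130 − 19) / 24⌋ = ⌊4.625⌋ = 4 → column E
Row offset from origin: ⌊(60 − 18) / 30⌋ = ⌊1.400⌋ = 1 → row 1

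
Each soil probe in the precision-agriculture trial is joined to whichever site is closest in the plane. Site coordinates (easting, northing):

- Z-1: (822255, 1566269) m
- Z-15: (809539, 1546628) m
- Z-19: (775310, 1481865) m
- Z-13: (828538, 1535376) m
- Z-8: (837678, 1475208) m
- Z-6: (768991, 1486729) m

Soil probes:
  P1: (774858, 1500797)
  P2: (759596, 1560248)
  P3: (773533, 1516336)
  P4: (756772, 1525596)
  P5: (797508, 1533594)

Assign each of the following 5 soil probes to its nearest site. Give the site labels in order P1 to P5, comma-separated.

P1 → Z-6 (d²=232330313.00)
P2 → Z-15 (d²=2679807649.00)
P3 → Z-6 (d²=897204213.00)
P4 → Z-6 (d²=1659947650.00)
P5 → Z-15 (d²=314630117.00)

Z-6, Z-15, Z-6, Z-6, Z-15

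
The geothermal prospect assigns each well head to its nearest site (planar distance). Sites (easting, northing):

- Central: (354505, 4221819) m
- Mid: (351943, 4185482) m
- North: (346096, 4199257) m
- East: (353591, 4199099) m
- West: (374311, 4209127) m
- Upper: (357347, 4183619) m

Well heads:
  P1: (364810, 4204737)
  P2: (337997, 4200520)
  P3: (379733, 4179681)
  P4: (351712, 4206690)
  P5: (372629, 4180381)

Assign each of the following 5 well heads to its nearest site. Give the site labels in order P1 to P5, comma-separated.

P1 → West (d²=109541101.00)
P2 → North (d²=67188970.00)
P3 → Upper (d²=516640840.00)
P4 → East (d²=61153922.00)
P5 → Upper (d²=244024168.00)

West, North, Upper, East, Upper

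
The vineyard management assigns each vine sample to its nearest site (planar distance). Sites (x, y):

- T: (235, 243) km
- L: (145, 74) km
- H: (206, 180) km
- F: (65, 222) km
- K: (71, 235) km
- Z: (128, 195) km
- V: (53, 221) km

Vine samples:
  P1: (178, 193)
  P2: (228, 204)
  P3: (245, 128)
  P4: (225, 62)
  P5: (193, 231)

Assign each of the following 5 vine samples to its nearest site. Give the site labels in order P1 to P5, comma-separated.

H, H, H, L, T

P1 → H (d²=953.00)
P2 → H (d²=1060.00)
P3 → H (d²=4225.00)
P4 → L (d²=6544.00)
P5 → T (d²=1908.00)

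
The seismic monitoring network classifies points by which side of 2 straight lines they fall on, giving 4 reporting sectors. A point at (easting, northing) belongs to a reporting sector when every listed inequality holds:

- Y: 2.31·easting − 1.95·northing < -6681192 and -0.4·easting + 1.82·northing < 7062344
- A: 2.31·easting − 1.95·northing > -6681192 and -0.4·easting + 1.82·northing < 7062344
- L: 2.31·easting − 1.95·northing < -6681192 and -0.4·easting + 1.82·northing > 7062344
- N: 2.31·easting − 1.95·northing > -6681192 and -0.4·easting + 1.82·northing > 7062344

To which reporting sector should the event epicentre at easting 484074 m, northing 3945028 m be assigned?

A

2.31·484074 − 1.95·3945028 = -6574593.660, which is > -6681192
-0.4·484074 + 1.82·3945028 = 6986321.360, which is < 7062344
This sign pattern matches A.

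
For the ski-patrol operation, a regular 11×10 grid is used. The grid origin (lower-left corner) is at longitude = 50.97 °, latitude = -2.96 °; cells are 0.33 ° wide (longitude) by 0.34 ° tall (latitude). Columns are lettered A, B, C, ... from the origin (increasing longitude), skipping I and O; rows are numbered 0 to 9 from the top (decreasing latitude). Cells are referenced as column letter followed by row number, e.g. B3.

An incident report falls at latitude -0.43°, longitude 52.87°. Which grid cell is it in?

F2

Column index: ⌊(52.87 − 50.97) / 0.33⌋ = ⌊5.758⌋ = 5 → column F
Row offset from origin: ⌊(-0.43 − -2.96) / 0.34⌋ = ⌊7.441⌋ = 7 → row 2 (counted from top)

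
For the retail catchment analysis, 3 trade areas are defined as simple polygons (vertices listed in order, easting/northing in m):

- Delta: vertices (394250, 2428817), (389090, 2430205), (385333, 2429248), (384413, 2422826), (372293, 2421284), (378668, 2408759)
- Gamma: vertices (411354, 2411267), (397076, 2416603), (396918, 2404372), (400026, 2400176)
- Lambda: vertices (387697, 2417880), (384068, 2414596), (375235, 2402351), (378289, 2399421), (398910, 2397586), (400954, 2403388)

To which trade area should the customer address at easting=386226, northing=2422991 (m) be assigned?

Delta

Cast a ray rightward from (386226, 2422991). For each polygon, the edges (by vertex number in listed order) whose endpoints lie on opposite sides of northing = 2422991, where each meets that height, and whether that is right or left of the point:
Delta: 3–4 at easting≈384436.6 (left), 6–1 at easting≈389724.1 (right) → 1 crossing.
Gamma: no edge straddles that height → 0 crossings.
Lambda: no edge straddles that height → 0 crossings.
Only Delta has an odd count, so the point is inside Delta.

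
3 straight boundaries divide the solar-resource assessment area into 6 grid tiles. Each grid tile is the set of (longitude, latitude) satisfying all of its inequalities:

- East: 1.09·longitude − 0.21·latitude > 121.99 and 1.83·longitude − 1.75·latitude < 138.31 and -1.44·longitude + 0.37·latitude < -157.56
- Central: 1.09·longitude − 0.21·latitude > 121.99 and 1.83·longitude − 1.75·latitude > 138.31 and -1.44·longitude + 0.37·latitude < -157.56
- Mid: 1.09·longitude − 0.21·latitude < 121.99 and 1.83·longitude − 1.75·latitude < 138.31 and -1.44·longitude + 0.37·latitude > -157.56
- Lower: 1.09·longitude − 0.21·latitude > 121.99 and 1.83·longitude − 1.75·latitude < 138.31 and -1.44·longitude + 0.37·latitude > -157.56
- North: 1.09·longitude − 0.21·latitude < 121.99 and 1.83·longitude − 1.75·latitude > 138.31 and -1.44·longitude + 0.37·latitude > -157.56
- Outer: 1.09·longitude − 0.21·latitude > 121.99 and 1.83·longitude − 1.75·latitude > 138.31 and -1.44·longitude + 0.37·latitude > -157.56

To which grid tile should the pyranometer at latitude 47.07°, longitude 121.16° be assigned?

1.09·121.16 − 0.21·47.07 = 122.180, which is > 121.99
1.83·121.16 − 1.75·47.07 = 139.350, which is > 138.31
-1.44·121.16 + 0.37·47.07 = -157.054, which is > -157.56
This sign pattern matches Outer.

Outer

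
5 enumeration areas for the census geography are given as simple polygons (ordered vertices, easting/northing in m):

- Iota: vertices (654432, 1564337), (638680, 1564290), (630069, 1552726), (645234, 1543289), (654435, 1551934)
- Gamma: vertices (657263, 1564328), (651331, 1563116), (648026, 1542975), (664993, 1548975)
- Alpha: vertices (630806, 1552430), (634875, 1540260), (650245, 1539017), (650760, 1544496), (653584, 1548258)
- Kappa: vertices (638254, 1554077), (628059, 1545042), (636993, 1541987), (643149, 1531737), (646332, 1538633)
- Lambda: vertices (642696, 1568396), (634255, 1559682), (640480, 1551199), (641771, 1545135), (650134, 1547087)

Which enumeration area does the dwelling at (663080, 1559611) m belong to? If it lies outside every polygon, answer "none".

none

Cast a ray rightward from (663080, 1559611). For each polygon, the edges (by vertex number in listed order) whose endpoints lie on opposite sides of northing = 1559611, where each meets that height, and whether that is right or left of the point:
Iota: 2–3 at easting≈635195.8 (left), 5–1 at easting≈654433.1 (left) → 0 crossings.
Gamma: 2–3 at easting≈650755.9 (left), 4–1 at easting≈659637.9 (left) → 0 crossings.
Alpha: no edge straddles that height → 0 crossings.
Kappa: no edge straddles that height → 0 crossings.
Lambda: 2–3 at easting≈634307.1 (left), 5–1 at easting≈645762.4 (left) → 0 crossings.
All counts are even, so the point lies outside every listed polygon.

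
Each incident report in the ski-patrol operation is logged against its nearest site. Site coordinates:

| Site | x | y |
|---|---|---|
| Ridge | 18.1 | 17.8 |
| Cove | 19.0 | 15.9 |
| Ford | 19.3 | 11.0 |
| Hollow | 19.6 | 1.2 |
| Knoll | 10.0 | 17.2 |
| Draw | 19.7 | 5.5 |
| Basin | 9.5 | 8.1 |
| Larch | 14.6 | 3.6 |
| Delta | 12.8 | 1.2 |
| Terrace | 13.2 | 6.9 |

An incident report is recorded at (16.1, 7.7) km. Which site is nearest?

Squared distances to each site:
Ridge: 106.010; Cove: 75.650; Ford: 21.130; Hollow: 54.500; Knoll: 127.460; Draw: 17.800; Basin: 43.720; Larch: 19.060; Delta: 53.140; Terrace: 9.050.
Minimum at Terrace.

Terrace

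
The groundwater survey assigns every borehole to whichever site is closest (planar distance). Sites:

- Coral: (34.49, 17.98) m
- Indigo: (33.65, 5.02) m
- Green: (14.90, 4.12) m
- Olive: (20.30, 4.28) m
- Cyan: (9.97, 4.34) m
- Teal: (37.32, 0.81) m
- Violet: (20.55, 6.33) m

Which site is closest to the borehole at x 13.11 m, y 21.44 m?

Squared distances to each site:
Coral: 469.076; Indigo: 691.508; Green: 303.186; Olive: 346.162; Cyan: 302.270; Teal: 1011.721; Violet: 283.666.
Minimum at Violet.

Violet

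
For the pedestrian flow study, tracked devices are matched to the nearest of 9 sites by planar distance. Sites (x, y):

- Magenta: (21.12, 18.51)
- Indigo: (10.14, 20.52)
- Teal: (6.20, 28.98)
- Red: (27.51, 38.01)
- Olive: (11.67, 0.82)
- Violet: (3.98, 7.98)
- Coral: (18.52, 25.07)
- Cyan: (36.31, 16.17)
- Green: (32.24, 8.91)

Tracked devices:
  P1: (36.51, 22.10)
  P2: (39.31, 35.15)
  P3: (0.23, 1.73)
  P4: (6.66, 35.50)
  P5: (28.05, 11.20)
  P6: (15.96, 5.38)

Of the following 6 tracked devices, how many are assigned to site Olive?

P1 → Cyan
P2 → Red
P3 → Violet
P4 → Teal
P5 → Green
P6 → Olive
1 of the 6 goes to Olive.

1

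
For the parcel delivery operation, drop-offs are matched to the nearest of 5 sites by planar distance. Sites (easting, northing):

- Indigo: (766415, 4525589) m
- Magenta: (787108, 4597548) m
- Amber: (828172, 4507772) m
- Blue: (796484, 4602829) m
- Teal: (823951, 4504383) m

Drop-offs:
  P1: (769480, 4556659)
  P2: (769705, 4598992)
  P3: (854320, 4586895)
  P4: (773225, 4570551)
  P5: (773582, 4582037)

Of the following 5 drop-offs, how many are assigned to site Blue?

1

P1 → Indigo
P2 → Magenta
P3 → Blue
P4 → Magenta
P5 → Magenta
1 of the 5 goes to Blue.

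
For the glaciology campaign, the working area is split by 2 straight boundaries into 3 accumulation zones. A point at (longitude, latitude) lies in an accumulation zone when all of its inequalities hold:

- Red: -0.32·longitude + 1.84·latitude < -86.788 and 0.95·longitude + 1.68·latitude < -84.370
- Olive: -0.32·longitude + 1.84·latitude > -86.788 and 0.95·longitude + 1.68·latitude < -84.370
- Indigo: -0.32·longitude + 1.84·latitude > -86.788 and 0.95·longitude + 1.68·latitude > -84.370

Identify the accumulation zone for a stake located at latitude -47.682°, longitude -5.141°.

Olive

-0.32·-5.141 + 1.84·-47.682 = -86.090, which is > -86.788
0.95·-5.141 + 1.68·-47.682 = -84.990, which is < -84.370
This sign pattern matches Olive.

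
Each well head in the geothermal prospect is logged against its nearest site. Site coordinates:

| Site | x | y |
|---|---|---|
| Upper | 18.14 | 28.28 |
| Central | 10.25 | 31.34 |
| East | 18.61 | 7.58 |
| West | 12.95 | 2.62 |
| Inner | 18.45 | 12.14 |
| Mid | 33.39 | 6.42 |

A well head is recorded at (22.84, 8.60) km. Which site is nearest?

East

Squared distances to each site:
Upper: 409.392; Central: 675.616; East: 18.933; West: 133.573; Inner: 31.804; Mid: 116.055.
Minimum at East.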